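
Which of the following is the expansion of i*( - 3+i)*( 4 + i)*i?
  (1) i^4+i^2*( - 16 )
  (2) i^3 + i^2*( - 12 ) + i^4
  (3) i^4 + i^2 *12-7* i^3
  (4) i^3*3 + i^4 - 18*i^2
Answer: 2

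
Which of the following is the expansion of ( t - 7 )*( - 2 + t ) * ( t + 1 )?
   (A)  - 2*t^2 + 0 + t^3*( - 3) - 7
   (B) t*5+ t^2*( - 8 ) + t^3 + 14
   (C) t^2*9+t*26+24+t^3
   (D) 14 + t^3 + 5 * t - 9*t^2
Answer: B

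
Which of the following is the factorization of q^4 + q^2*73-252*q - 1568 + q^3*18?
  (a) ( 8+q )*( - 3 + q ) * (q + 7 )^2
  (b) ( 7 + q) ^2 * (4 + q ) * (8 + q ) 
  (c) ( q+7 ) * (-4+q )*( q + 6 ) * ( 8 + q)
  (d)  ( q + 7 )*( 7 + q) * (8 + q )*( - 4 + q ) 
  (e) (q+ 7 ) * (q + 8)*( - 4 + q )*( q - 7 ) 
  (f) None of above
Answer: d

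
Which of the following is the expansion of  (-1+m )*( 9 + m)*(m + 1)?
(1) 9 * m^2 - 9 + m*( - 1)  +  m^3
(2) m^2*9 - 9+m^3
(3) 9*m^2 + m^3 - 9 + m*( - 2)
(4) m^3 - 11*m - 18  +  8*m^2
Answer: 1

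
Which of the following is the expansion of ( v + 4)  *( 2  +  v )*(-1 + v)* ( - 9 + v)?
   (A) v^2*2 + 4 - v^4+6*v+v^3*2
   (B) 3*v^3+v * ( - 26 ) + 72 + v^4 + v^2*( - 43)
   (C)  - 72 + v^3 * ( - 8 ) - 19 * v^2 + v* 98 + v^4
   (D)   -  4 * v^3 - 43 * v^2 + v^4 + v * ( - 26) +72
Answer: D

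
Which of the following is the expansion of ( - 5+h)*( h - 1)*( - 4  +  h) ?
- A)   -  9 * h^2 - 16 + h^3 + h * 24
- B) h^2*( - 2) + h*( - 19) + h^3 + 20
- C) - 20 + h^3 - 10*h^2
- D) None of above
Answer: D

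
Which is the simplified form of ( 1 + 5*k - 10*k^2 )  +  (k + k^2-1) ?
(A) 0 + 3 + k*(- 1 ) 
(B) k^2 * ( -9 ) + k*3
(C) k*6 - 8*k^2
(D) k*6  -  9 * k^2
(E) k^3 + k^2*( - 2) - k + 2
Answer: D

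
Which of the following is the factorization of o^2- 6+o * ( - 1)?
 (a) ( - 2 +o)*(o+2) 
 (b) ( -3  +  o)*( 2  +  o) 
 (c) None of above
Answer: b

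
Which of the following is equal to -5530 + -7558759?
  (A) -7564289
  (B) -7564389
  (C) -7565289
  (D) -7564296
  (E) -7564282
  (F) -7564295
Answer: A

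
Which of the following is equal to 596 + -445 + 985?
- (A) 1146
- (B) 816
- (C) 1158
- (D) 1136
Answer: D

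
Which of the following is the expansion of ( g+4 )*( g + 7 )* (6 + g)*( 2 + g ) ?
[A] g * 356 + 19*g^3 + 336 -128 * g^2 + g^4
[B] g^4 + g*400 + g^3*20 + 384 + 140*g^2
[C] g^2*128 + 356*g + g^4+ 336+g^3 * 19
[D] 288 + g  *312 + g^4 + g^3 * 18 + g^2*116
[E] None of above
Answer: C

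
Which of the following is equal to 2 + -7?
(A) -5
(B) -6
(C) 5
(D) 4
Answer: A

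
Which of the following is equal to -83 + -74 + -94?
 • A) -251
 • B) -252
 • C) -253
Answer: A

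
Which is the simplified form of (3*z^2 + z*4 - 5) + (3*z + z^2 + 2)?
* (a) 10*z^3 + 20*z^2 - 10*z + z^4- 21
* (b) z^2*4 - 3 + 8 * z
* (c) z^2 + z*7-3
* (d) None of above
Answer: d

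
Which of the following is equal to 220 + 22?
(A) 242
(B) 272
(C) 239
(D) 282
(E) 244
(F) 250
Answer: A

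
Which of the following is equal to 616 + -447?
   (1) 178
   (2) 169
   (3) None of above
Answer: 2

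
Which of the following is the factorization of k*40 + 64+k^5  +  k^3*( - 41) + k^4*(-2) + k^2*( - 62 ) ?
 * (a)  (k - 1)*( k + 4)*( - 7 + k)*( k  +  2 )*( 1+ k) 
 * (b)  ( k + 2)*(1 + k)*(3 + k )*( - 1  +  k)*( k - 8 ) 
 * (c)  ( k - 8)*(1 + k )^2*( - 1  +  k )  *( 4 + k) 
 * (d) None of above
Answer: d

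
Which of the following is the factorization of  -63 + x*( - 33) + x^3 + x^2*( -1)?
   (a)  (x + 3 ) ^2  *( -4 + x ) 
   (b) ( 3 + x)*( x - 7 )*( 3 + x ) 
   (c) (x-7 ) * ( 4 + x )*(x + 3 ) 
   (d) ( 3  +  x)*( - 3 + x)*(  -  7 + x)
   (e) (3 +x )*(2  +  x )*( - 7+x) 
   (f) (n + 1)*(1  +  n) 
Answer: b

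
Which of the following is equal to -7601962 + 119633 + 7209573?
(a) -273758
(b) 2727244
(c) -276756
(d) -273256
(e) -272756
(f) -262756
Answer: e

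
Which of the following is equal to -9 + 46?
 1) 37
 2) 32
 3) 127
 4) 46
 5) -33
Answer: 1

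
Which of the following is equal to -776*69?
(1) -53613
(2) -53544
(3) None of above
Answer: 2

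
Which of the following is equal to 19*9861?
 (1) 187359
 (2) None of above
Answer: 1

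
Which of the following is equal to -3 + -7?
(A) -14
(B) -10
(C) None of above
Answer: B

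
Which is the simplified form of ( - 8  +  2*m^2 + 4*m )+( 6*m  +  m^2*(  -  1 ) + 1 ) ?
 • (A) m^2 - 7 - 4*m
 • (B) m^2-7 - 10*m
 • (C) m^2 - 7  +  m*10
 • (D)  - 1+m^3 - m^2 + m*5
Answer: C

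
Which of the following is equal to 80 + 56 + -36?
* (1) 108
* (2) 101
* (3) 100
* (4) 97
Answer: 3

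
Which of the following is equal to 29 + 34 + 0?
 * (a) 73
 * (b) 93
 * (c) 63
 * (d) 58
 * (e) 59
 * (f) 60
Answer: c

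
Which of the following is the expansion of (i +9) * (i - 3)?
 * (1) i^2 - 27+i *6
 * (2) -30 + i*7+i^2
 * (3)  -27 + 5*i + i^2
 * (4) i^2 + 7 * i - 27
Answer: 1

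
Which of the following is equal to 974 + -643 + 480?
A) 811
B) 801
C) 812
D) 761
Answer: A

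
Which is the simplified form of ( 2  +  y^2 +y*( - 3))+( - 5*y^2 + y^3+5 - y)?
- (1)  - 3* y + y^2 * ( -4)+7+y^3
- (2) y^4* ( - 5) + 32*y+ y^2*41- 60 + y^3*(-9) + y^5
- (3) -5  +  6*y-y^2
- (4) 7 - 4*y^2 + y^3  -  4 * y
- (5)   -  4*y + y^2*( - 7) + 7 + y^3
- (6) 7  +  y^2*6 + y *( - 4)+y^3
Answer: 4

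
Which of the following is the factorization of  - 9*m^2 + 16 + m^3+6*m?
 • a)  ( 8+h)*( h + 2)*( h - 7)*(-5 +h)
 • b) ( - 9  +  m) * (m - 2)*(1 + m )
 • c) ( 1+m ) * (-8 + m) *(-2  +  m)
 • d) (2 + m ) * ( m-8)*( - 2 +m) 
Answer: c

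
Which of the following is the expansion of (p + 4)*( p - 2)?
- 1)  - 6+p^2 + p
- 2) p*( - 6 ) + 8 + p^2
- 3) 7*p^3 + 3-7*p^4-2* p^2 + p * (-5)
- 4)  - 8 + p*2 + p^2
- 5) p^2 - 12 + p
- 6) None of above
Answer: 4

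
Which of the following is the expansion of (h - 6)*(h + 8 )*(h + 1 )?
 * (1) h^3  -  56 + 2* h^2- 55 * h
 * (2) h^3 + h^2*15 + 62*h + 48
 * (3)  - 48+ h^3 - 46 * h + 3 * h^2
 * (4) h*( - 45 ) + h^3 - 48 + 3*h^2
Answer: 3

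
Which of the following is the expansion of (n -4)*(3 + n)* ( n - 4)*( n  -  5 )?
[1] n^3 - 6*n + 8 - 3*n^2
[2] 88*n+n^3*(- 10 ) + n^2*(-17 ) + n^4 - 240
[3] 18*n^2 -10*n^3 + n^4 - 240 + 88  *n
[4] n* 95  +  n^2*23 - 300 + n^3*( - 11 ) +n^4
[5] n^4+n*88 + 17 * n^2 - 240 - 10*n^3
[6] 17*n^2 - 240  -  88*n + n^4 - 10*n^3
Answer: 5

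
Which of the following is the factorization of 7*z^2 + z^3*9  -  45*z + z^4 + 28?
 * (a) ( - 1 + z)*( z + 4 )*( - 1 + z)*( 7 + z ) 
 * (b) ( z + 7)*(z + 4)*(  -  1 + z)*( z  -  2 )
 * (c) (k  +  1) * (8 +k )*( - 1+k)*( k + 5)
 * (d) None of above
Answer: a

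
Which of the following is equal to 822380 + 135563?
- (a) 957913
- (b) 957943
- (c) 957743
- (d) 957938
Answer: b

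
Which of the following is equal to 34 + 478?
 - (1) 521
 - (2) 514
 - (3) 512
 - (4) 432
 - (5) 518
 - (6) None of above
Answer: 3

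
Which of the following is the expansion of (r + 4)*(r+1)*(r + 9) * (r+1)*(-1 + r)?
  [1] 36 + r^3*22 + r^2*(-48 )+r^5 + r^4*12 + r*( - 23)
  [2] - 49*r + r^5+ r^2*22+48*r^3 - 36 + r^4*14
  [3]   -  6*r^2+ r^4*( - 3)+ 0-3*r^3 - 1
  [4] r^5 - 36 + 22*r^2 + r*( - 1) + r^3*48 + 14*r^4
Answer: 2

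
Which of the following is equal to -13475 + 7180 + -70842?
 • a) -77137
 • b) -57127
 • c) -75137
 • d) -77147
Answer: a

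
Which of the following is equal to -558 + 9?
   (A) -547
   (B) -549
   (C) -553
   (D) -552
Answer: B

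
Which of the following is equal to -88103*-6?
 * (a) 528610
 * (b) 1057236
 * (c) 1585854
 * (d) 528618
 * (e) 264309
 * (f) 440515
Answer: d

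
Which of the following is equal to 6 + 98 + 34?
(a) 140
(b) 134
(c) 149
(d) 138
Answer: d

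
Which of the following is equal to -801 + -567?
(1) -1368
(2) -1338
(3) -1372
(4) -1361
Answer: 1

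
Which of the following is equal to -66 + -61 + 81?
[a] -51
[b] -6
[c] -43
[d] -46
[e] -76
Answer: d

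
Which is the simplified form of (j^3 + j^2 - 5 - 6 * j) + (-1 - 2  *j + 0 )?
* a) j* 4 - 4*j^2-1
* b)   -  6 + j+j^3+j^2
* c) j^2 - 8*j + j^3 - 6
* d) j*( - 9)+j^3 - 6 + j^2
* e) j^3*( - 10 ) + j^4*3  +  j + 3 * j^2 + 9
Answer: c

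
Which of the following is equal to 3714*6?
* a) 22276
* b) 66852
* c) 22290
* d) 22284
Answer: d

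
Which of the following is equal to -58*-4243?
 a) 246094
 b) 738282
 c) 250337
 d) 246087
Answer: a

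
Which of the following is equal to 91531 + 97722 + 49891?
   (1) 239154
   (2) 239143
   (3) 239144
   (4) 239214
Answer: 3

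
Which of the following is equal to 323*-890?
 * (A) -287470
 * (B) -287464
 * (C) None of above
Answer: A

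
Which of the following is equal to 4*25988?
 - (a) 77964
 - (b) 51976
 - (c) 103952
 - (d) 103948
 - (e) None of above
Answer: c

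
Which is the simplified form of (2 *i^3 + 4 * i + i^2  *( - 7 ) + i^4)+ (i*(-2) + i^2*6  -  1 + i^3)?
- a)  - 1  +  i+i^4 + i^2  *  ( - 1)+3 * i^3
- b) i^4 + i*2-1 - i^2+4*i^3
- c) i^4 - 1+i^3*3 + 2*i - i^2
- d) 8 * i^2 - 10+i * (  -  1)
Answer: c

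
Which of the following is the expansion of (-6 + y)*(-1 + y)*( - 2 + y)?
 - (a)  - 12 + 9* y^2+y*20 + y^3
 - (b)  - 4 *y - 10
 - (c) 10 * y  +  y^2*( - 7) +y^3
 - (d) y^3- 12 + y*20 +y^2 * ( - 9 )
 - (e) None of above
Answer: d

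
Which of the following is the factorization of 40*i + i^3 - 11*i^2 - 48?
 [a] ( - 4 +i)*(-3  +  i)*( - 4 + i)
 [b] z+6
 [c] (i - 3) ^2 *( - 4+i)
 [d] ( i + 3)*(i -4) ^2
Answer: a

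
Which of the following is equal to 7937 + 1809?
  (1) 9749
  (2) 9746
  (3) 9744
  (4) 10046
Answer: 2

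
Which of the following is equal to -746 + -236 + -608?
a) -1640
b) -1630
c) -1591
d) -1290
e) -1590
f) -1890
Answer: e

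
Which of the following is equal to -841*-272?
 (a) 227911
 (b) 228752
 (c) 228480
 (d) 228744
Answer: b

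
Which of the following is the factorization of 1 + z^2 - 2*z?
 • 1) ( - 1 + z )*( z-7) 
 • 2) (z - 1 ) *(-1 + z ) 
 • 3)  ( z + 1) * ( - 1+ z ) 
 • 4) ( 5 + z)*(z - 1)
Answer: 2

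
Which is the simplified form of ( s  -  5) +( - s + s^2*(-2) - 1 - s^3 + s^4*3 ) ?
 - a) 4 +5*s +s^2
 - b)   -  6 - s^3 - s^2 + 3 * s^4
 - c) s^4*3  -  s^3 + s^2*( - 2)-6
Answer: c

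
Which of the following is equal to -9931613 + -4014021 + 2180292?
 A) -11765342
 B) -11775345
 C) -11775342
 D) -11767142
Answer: A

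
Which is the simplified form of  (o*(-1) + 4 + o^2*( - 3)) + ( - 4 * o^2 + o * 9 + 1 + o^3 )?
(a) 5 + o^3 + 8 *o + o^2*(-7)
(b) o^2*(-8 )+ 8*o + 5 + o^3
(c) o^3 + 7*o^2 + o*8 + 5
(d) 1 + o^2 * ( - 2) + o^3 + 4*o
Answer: a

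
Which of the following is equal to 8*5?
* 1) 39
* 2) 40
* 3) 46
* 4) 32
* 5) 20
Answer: 2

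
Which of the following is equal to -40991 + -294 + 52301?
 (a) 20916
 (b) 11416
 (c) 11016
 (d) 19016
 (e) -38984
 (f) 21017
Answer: c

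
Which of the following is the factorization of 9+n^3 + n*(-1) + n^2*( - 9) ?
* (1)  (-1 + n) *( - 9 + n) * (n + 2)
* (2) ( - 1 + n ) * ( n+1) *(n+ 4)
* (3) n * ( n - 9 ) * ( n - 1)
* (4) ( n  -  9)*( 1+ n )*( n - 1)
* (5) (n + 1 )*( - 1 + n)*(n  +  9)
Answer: 4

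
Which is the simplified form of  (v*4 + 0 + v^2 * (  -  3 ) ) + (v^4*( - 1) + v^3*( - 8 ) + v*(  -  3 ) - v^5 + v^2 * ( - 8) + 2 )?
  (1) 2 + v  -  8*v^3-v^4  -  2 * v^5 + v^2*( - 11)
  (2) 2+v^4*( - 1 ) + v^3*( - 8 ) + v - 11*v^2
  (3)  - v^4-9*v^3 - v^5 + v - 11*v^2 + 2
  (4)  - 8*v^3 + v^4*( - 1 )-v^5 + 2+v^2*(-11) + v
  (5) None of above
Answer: 4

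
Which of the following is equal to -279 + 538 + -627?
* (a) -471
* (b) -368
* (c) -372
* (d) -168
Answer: b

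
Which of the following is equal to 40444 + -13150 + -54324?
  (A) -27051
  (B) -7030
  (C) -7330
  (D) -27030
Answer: D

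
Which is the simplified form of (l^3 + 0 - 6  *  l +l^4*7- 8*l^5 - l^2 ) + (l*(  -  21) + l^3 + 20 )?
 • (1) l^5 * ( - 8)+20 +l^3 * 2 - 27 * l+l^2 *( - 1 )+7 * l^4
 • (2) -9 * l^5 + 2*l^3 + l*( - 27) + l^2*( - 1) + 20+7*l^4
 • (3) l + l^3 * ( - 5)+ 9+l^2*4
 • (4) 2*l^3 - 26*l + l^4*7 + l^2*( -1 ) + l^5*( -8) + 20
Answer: 1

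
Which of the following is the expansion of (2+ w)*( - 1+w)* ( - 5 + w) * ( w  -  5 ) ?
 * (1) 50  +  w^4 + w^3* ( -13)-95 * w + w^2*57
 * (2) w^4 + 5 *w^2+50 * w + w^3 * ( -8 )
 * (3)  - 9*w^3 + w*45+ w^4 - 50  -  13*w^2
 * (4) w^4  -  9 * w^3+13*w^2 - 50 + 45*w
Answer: 4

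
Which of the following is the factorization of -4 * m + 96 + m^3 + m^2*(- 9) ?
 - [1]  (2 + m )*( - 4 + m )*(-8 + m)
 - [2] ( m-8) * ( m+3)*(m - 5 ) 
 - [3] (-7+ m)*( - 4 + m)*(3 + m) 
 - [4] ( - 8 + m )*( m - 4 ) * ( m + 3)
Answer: 4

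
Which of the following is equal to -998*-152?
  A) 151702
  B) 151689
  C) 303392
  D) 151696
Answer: D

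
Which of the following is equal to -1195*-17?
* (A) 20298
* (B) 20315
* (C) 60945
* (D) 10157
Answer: B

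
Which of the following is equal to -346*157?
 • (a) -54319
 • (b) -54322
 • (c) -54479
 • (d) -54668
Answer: b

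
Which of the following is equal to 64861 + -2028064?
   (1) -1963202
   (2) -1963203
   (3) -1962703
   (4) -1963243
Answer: 2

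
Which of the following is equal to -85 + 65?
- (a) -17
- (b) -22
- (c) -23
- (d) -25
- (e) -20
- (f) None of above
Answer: e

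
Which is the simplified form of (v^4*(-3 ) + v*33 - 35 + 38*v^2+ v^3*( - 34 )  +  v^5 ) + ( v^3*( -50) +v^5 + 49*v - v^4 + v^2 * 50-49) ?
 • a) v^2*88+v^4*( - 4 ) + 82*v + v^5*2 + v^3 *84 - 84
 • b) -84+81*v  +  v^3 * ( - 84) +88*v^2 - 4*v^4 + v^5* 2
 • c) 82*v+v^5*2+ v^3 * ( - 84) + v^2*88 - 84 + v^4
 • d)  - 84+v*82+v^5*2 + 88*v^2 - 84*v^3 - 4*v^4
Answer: d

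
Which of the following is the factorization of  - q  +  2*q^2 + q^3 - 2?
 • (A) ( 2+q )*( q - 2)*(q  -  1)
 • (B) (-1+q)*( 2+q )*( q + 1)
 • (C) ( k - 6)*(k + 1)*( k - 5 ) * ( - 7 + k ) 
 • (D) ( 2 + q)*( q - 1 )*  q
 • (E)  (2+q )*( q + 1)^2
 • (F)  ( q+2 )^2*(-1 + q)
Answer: B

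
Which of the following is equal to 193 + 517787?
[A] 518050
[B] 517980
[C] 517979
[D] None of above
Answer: B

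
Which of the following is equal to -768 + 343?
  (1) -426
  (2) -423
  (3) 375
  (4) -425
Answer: 4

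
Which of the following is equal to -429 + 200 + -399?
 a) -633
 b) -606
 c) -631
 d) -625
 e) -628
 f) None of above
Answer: e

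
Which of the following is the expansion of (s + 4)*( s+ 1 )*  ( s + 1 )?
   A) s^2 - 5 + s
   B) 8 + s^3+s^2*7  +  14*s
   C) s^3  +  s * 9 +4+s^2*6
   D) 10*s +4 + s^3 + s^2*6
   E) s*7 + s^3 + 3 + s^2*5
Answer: C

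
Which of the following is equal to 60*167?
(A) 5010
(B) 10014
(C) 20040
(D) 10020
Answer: D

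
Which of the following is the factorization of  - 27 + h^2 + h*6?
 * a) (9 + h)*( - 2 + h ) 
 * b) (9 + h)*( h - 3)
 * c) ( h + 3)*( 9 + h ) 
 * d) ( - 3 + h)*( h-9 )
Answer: b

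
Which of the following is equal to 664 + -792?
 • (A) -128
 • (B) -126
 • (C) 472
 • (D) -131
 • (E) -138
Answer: A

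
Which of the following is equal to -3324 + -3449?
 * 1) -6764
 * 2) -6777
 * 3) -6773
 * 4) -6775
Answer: 3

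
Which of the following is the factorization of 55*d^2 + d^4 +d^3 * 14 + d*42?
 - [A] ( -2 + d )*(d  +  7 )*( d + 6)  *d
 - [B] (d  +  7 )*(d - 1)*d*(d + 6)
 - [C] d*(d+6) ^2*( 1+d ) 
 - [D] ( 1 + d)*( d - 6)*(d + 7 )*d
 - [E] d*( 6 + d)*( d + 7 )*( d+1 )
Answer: E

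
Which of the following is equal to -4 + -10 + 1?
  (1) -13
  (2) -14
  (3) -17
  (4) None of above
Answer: 1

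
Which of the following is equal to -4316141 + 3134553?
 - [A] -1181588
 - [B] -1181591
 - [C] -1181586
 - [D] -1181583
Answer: A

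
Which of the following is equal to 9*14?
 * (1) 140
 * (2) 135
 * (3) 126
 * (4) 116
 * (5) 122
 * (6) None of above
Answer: 3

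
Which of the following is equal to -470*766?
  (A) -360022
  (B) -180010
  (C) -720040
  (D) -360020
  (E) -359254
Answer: D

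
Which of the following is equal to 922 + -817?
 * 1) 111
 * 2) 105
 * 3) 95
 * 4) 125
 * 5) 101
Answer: 2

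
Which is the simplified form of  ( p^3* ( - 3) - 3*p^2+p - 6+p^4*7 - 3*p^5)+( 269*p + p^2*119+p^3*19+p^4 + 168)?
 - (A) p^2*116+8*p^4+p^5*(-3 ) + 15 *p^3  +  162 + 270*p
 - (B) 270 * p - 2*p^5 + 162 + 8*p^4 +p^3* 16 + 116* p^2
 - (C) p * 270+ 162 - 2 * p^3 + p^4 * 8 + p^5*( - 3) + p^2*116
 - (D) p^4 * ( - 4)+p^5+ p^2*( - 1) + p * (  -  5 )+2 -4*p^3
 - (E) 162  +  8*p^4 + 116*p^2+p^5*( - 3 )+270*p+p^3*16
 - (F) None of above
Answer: E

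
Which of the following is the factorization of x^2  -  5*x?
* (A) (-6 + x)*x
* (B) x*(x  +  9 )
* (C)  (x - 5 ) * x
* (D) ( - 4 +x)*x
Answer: C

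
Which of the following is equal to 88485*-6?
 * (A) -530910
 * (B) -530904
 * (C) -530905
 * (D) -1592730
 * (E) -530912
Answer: A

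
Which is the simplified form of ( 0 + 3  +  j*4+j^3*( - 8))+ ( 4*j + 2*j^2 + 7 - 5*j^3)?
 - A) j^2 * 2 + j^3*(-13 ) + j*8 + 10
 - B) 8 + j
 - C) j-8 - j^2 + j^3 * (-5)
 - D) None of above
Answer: A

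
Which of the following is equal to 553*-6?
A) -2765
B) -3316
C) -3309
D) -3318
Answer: D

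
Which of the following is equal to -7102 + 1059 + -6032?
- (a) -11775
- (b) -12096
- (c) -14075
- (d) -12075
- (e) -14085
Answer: d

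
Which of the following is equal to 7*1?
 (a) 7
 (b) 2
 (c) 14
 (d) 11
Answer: a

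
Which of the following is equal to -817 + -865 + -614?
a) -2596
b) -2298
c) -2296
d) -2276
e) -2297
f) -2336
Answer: c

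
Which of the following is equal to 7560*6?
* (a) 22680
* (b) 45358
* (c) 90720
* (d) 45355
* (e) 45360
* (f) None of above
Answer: e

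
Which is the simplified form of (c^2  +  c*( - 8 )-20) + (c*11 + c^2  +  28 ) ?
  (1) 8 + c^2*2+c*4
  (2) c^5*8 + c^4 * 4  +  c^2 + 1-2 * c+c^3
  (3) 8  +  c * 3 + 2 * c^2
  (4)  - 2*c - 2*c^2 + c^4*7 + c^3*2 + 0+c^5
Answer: 3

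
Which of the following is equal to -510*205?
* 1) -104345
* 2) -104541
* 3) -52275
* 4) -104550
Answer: 4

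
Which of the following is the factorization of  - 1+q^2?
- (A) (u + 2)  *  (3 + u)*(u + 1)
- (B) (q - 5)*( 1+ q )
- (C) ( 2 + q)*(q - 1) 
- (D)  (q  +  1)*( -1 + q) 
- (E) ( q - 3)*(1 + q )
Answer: D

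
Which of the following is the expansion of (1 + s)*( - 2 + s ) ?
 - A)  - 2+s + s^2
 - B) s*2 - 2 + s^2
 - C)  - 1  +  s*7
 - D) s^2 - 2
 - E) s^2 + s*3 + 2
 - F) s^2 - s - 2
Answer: F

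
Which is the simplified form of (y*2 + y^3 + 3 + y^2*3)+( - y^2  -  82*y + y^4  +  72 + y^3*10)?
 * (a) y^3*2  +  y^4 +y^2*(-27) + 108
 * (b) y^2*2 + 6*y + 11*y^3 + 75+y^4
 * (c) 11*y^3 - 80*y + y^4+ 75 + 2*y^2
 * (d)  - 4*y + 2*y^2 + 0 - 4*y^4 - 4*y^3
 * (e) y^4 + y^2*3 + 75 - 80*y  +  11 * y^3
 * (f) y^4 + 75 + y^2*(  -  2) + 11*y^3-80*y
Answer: c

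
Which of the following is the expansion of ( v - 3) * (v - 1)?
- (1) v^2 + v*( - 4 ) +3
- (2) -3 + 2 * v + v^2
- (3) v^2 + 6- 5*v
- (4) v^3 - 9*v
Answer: 1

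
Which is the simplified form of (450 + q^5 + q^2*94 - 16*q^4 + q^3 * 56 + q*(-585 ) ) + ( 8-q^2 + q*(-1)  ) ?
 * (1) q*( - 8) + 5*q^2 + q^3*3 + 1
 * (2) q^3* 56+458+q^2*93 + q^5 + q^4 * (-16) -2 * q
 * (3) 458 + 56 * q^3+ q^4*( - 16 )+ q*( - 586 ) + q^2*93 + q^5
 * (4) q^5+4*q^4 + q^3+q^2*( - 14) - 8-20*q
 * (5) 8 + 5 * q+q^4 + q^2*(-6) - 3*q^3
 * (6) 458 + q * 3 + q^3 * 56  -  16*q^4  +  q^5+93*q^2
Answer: 3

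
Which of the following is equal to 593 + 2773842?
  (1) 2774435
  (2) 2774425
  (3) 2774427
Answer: 1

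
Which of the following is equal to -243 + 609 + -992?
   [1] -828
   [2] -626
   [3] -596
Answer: 2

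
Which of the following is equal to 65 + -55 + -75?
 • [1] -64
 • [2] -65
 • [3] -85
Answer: 2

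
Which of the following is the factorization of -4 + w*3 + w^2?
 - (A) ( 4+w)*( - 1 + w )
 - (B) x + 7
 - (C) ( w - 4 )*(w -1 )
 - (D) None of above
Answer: A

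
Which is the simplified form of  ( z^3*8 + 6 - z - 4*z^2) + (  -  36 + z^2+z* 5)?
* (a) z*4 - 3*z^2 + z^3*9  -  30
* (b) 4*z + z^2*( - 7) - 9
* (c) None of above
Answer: c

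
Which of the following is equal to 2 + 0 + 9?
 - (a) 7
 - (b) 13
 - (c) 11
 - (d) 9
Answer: c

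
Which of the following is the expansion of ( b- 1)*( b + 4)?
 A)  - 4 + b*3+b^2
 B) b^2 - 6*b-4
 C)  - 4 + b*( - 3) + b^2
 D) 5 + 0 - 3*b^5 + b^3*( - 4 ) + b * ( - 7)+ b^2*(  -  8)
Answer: A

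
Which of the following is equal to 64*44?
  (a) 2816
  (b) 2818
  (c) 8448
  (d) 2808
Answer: a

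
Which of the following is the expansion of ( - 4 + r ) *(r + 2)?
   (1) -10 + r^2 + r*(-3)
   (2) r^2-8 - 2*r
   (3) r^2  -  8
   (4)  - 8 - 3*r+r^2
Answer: 2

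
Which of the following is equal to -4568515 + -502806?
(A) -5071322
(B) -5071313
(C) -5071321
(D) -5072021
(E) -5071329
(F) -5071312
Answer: C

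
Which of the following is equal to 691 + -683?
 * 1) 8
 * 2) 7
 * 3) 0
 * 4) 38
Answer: 1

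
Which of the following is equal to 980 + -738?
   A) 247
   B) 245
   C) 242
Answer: C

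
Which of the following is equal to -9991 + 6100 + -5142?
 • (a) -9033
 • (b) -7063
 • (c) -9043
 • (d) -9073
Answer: a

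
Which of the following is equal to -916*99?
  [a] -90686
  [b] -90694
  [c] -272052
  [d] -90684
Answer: d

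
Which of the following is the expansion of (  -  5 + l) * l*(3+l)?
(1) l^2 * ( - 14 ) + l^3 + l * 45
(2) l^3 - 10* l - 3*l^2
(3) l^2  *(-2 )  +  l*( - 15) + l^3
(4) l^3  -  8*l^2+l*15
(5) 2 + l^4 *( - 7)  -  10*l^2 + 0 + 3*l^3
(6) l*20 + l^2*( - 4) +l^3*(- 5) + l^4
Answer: 3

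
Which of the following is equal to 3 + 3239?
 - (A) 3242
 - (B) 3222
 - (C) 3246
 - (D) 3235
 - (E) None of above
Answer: A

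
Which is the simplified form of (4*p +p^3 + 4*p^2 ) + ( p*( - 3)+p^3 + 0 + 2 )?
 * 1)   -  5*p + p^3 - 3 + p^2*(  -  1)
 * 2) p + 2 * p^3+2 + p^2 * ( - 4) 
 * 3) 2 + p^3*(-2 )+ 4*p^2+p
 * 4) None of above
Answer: 4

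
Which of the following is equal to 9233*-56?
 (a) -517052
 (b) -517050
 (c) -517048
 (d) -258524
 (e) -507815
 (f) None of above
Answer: c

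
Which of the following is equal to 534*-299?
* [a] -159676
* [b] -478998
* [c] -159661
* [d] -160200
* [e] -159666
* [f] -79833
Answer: e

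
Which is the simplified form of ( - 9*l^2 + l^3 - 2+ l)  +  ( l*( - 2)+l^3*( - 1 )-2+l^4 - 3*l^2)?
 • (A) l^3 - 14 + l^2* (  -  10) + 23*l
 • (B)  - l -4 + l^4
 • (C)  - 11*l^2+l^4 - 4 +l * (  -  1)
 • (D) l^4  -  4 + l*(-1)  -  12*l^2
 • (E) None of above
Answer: D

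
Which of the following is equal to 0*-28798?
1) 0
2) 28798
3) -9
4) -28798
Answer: 1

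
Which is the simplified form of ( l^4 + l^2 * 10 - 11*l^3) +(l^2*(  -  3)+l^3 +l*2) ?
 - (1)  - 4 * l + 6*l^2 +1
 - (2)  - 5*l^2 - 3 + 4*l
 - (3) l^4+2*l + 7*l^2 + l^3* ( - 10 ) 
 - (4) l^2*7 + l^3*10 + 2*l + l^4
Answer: 3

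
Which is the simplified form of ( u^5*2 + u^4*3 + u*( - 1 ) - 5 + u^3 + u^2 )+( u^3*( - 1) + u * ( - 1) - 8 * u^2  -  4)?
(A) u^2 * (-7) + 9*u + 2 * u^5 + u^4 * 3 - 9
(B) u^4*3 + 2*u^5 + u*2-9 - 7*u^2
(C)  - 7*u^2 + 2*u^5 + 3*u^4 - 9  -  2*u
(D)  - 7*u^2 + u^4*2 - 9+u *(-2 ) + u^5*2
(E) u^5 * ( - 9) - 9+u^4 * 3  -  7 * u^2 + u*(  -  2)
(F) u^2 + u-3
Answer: C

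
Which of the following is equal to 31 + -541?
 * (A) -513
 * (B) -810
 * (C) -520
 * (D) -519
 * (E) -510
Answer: E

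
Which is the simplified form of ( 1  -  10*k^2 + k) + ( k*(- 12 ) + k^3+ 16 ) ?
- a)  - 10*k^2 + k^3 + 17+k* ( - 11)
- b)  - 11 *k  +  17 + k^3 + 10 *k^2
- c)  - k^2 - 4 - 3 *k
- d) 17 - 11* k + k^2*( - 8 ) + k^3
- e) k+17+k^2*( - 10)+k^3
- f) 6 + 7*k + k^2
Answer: a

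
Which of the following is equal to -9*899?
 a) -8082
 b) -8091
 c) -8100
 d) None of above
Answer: b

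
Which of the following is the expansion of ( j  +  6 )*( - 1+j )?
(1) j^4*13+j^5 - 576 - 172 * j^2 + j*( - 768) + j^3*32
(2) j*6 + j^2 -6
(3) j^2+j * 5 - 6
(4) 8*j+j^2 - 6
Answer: 3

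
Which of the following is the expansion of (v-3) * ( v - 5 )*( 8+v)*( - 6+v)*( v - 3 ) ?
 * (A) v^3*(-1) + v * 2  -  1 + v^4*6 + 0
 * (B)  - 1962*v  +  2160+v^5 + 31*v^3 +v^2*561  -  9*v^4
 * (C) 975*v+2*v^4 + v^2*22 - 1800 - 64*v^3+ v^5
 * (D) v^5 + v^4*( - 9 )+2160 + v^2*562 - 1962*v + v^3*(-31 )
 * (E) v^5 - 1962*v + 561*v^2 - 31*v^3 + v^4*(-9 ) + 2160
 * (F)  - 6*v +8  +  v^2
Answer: E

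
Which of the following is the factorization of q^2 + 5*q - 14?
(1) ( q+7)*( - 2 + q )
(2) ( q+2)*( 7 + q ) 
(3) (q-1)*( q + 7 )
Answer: 1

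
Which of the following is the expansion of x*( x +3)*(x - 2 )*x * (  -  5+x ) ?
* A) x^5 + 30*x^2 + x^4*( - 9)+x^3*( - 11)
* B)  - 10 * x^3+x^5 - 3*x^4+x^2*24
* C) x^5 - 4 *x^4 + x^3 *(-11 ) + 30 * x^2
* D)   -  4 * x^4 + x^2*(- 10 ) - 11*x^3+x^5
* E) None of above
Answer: C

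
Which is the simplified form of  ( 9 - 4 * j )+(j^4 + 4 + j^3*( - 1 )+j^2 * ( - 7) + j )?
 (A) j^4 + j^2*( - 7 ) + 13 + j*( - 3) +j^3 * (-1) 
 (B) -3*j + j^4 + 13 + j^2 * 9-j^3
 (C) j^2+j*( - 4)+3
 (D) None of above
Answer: A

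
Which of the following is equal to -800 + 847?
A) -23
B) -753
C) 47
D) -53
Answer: C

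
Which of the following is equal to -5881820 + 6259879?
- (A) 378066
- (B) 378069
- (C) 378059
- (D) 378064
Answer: C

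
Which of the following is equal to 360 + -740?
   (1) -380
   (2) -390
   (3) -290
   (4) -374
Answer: 1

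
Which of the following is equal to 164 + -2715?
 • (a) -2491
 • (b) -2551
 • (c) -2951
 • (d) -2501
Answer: b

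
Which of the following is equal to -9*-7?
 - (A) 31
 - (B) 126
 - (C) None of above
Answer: C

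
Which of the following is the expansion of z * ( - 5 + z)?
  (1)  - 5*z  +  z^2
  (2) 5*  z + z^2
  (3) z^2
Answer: 1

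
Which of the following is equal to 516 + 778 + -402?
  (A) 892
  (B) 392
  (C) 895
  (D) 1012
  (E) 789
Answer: A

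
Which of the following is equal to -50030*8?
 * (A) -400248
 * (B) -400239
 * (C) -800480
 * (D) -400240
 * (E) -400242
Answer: D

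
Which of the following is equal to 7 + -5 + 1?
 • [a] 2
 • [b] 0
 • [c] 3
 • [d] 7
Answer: c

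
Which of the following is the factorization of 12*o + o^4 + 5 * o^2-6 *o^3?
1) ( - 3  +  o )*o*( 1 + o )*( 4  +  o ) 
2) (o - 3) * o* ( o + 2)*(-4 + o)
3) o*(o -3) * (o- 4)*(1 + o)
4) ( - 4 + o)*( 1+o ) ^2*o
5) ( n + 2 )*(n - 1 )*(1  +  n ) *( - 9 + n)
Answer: 3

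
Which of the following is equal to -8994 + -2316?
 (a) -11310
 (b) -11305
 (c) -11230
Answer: a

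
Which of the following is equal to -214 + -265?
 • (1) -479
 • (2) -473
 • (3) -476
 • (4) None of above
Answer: 1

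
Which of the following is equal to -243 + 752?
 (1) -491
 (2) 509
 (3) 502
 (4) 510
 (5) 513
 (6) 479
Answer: 2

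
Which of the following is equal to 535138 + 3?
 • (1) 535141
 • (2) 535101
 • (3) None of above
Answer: 1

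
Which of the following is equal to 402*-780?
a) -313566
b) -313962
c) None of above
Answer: c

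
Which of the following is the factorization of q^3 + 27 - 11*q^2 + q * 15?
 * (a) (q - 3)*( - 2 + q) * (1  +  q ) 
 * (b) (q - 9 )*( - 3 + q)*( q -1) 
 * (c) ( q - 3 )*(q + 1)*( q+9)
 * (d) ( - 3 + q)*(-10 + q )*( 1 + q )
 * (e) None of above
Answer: e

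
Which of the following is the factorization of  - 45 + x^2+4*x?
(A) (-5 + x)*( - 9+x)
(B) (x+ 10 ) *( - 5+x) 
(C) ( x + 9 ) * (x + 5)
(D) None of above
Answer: D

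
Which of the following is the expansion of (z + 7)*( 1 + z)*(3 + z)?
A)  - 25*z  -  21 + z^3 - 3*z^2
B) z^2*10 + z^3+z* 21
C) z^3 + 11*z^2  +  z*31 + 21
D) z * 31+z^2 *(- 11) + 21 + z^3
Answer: C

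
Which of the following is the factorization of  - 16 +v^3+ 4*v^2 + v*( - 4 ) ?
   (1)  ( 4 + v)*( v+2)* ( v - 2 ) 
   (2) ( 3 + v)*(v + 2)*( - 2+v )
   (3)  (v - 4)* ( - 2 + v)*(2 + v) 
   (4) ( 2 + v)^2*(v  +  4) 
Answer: 1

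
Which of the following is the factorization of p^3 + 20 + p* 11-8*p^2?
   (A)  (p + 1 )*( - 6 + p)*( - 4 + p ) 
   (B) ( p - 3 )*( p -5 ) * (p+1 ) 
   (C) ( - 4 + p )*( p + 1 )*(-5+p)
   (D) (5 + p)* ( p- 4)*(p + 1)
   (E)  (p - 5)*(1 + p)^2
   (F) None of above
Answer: C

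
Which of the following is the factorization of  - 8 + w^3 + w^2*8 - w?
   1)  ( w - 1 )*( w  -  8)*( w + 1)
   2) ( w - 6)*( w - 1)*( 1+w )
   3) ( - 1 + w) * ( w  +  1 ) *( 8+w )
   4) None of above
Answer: 3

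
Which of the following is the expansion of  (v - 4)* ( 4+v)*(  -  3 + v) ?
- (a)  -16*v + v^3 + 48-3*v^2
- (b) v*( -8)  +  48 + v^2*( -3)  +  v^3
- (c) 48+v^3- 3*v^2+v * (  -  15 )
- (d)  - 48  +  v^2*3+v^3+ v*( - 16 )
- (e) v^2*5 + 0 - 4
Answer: a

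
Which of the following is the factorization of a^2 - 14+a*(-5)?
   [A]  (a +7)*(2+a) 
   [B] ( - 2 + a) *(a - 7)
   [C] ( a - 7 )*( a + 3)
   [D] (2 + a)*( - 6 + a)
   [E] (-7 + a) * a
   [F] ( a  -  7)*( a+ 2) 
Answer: F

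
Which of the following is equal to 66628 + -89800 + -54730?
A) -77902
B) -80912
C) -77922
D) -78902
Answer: A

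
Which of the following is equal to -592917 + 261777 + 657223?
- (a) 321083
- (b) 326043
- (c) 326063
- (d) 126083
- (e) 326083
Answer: e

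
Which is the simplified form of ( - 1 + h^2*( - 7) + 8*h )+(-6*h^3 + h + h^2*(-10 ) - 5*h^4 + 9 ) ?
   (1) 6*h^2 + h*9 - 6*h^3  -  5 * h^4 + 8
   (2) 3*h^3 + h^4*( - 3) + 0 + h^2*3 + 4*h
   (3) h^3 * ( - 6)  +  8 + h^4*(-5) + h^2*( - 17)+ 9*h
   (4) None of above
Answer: 3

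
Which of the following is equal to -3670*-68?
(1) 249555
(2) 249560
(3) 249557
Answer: 2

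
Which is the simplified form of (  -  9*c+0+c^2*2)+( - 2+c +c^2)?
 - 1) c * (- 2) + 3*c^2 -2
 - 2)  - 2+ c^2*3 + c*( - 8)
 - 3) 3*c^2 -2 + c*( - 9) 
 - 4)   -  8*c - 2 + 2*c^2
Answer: 2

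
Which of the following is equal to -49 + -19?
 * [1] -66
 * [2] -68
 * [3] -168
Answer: 2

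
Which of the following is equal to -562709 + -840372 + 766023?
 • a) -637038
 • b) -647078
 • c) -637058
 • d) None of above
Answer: c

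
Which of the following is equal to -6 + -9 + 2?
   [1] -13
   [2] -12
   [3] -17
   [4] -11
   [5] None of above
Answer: 1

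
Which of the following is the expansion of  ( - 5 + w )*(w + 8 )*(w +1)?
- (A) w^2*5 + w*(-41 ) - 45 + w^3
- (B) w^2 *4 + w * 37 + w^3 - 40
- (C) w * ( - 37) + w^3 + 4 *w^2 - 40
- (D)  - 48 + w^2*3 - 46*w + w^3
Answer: C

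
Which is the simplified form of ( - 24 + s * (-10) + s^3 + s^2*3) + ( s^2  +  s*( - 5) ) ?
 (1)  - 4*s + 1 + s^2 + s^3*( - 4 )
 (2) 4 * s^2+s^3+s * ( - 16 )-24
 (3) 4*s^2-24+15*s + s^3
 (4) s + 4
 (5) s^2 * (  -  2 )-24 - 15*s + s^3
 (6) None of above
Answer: 6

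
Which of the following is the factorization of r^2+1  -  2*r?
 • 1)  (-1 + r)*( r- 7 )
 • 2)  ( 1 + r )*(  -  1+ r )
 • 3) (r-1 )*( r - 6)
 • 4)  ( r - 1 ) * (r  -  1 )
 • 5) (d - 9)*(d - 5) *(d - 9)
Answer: 4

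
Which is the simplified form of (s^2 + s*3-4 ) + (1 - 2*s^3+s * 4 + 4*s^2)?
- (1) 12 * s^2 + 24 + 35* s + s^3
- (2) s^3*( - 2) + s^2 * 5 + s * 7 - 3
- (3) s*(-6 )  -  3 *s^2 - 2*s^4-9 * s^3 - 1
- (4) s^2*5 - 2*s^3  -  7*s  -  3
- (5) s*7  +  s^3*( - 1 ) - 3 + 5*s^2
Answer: 2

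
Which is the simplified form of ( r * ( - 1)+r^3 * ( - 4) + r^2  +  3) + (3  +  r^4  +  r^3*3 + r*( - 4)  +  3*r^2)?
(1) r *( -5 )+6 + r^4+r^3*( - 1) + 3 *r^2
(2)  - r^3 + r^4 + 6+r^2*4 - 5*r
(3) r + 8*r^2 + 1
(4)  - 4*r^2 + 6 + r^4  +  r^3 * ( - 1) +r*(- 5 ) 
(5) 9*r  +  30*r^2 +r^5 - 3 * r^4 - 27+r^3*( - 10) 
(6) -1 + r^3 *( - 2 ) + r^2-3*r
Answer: 2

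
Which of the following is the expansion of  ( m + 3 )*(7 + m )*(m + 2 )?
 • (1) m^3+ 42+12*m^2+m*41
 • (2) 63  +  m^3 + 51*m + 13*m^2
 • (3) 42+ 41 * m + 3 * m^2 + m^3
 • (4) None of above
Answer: 1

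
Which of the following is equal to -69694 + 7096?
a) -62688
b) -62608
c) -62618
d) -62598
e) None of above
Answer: d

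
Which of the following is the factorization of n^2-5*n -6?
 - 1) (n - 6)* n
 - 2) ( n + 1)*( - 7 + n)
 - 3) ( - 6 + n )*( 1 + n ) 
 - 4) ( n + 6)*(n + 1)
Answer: 3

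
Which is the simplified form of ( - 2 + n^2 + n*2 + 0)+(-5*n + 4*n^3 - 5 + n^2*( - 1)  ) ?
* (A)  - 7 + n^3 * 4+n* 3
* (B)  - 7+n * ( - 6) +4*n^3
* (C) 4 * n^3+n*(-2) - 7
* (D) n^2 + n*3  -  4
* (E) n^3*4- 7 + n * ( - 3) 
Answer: E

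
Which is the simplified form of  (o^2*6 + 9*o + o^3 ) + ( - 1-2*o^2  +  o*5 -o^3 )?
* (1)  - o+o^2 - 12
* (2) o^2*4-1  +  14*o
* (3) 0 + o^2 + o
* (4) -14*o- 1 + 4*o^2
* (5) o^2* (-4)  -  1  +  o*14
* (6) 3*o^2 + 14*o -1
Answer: 2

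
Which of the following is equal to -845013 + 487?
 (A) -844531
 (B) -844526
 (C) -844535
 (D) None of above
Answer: B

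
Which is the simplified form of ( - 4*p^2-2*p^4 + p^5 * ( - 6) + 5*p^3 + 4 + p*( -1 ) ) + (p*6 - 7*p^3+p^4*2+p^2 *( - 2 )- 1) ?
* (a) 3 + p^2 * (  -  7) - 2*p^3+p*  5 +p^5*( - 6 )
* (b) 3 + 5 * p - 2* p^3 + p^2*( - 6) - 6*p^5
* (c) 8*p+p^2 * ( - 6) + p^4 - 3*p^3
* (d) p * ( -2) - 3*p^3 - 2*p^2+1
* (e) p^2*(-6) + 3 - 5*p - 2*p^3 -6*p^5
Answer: b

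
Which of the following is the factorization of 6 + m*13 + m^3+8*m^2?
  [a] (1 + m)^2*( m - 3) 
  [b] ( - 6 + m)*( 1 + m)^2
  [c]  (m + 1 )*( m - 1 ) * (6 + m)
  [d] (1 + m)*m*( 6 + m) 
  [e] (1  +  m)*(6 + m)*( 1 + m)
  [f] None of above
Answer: e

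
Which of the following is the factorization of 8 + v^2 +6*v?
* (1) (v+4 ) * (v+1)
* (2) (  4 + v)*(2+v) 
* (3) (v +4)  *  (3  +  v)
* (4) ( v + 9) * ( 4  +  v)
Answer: 2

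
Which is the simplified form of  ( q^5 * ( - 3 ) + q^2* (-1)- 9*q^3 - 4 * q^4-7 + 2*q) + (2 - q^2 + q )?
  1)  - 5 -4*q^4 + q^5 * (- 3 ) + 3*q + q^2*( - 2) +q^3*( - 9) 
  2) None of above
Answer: 1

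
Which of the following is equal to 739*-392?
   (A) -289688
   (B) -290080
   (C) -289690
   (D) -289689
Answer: A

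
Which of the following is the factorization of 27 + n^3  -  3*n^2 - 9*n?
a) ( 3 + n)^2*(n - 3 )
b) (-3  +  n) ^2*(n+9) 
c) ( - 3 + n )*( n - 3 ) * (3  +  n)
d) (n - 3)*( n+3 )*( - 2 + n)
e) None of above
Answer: c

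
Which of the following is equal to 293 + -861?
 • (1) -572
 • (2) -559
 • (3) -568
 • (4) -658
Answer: 3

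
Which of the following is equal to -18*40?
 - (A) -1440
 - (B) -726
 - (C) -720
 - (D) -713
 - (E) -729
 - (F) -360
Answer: C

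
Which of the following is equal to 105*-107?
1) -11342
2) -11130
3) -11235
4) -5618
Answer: 3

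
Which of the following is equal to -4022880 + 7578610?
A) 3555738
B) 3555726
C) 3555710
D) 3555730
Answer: D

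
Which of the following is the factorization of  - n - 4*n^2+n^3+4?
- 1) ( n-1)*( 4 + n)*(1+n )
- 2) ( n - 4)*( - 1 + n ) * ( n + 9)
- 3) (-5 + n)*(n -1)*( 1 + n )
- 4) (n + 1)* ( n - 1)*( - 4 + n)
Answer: 4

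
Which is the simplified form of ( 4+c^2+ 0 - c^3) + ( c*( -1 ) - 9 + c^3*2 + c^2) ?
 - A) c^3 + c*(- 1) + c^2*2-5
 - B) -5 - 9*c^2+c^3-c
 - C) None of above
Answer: A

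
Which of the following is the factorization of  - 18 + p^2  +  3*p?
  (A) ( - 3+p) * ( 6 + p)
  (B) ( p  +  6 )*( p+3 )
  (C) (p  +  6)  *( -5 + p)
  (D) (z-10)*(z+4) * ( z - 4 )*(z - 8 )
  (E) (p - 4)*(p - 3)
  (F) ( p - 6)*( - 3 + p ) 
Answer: A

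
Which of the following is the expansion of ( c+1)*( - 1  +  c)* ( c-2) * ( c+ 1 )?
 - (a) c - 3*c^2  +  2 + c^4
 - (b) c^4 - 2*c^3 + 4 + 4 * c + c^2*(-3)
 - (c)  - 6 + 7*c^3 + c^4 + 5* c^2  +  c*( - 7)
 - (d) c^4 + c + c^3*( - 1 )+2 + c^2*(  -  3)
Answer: d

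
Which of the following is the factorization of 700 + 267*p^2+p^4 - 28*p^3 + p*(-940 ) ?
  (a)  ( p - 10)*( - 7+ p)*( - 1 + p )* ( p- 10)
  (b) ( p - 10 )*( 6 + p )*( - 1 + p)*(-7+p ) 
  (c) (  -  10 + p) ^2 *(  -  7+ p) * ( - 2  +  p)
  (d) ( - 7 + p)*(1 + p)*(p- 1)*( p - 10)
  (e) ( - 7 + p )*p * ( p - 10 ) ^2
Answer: a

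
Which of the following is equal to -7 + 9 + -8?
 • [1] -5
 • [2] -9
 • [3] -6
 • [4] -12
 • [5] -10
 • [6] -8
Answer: 3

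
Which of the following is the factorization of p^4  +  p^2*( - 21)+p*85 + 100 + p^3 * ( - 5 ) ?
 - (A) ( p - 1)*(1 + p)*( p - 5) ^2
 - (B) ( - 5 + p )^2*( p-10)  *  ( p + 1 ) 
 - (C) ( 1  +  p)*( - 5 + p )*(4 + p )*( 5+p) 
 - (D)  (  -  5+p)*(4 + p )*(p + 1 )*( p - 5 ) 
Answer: D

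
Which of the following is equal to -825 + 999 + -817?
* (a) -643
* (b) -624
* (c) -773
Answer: a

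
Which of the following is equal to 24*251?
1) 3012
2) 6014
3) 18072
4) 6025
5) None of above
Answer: 5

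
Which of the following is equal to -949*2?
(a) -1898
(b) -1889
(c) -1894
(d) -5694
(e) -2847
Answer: a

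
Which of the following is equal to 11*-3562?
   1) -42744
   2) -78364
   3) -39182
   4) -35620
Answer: 3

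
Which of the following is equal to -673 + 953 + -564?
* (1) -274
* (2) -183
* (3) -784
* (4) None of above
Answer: 4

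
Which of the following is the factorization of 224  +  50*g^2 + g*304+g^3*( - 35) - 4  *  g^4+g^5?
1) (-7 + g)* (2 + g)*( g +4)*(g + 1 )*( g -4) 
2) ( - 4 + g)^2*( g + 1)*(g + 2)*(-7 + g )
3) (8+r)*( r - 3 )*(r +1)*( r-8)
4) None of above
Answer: 1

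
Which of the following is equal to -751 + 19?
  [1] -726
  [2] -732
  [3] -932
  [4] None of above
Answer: 2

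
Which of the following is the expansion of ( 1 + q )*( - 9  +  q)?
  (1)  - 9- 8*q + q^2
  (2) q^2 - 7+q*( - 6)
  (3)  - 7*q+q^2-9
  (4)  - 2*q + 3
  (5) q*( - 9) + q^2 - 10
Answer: 1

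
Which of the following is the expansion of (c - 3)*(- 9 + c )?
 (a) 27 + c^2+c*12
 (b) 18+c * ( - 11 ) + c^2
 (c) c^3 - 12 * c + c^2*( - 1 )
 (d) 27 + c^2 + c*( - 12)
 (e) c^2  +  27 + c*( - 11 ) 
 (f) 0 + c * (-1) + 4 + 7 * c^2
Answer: d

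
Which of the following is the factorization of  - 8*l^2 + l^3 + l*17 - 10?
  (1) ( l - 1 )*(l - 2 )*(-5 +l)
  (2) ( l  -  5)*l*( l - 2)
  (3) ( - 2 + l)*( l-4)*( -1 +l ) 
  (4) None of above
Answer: 1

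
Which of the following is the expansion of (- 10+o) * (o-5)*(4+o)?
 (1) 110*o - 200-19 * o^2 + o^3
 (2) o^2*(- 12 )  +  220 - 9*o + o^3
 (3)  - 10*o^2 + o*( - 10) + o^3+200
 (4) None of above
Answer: 4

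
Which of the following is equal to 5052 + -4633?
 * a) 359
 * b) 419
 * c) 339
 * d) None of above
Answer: b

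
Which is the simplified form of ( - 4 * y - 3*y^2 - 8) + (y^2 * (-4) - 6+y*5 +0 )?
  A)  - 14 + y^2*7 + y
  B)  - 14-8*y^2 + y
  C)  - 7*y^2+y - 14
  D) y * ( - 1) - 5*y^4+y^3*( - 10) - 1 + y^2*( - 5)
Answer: C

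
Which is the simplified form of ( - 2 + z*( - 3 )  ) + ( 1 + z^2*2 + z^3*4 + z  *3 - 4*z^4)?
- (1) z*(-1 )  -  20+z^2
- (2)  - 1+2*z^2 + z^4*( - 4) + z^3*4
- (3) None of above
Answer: 2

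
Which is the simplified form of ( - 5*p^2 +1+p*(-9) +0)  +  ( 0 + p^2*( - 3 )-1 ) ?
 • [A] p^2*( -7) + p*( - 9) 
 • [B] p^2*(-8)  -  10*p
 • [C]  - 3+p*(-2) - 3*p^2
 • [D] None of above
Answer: D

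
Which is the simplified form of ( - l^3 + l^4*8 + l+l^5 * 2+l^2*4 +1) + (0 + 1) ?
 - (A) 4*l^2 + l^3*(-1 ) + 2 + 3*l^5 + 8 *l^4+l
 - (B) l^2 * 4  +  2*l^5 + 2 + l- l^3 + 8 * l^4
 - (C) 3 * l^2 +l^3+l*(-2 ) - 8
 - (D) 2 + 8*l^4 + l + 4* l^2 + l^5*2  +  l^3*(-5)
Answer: B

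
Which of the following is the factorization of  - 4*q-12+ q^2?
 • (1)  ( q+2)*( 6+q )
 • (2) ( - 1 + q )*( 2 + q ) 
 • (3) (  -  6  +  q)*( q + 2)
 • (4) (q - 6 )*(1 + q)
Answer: 3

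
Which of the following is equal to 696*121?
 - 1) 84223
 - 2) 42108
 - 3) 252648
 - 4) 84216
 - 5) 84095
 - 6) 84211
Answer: 4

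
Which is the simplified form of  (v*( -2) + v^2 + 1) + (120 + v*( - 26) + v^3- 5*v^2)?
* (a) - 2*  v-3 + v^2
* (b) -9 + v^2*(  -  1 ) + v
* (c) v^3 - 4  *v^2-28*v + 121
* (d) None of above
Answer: c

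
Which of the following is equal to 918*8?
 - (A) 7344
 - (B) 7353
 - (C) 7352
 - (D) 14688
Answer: A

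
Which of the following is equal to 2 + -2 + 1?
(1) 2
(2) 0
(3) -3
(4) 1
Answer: 4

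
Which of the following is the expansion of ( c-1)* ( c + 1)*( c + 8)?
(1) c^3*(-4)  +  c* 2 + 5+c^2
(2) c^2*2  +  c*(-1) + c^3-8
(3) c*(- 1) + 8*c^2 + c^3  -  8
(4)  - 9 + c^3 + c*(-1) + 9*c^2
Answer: 3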